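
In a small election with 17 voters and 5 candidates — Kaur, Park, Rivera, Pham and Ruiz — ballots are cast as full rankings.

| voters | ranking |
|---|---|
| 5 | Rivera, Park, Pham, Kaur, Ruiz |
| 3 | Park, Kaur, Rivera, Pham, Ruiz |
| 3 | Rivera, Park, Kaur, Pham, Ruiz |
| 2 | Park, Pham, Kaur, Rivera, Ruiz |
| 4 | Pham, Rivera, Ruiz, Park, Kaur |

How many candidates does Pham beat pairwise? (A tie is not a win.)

Pham against each rival (17 voters):
Pham vs Kaur: 5+2+4 = 11 for Pham, 6 for Kaur — Pham by 11–6.
Pham vs Park: 4 for Pham, 13 for Park — Park by 13–4.
Pham vs Rivera: Pham is ranked higher on 2+4 = 6 ballots, Rivera on 11. Rivera wins 11–6.
Pham–Ruiz: Pham 17–0.
Pham beats Kaur, Ruiz; loses to Park, Rivera — 2 pairwise wins.

2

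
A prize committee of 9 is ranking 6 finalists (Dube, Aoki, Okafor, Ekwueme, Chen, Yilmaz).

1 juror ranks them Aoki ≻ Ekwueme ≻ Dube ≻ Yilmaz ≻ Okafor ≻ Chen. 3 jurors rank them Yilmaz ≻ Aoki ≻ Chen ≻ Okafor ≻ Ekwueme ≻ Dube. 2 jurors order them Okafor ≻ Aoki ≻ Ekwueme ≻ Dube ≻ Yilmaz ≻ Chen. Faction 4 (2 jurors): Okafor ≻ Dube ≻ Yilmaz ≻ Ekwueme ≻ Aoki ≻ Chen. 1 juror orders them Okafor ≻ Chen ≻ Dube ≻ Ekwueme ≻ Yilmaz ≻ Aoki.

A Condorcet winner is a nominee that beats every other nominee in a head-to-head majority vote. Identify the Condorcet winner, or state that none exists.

Okafor

Check each pair by majority over 9 ballots:
Dube vs Aoki: Aoki wins 6–3.
Dube vs Okafor: Dube is ranked higher on 1 ballot, Okafor on 8. Okafor wins 8–1.
Dube–Ekwueme: Ekwueme 6–3.
Dube vs Chen: Dube preferred on 1+2+2 = 5 ballots; Dube wins 5–4.
Dube–Yilmaz: Dube 6–3.
Aoki vs Okafor: Aoki is ranked higher on 1+3 = 4 ballots, Okafor on 5. Okafor wins 5–4.
Aoki–Ekwueme: Aoki 6–3.
Aoki–Chen: Aoki 8–1.
Aoki vs Yilmaz: Aoki preferred on 1+2 = 3 ballots; Yilmaz wins 6–3.
Okafor vs Ekwueme: Okafor wins 8–1.
Okafor vs Chen: Okafor is ranked higher on 1+2+2+1 = 6 ballots, Chen on 3. Okafor wins 6–3.
Okafor–Yilmaz: Okafor 5–4.
Ekwueme vs Chen: Ekwueme preferred on 1+2+2 = 5 ballots; Ekwueme wins 5–4.
Ekwueme–Yilmaz: Yilmaz 5–4.
Chen vs Yilmaz: Yilmaz, 8–1.
Okafor wins every pairwise contest, so Okafor is the Condorcet winner.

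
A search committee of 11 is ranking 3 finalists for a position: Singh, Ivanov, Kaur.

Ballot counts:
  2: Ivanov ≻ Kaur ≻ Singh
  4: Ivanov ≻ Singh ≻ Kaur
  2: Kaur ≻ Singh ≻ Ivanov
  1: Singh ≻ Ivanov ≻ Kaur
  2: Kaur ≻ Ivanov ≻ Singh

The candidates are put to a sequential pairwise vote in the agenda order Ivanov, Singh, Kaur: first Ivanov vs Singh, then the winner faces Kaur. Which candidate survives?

Ivanov

Round 1: Ivanov vs Singh — 8–3, Ivanov advances.
Round 2: Ivanov vs Kaur — 7–4, Ivanov advances.
Ivanov survives the agenda.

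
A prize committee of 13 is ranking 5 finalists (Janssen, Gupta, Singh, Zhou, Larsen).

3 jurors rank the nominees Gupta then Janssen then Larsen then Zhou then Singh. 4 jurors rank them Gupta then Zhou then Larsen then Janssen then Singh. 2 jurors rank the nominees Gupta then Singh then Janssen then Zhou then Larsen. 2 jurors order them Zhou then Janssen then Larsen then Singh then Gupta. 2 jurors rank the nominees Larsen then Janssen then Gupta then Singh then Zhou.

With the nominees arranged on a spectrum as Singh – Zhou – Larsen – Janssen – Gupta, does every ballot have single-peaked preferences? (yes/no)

no

Axis positions: Singh=1, Zhou=2, Larsen=3, Janssen=4, Gupta=5.
Faction 1 (peak Gupta at position 5): ranking walks positions 5-4-3-2-1, expanding outward from the peak — single-peaked.
Faction 2: ranking walks positions 5-2-3-4-1; Zhou is ranked above Janssen even though Janssen lies between Zhou and the peak Gupta on the axis — preferences dip and rise again. Not single-peaked.
Faction 3: ranking walks positions 5-1-4-2-3; Singh is ranked above Janssen even though Janssen lies between Singh and the peak Gupta on the axis — preferences dip and rise again. Not single-peaked.
Faction 4: ranking walks positions 2-4-3-1-5; Janssen is ranked above Larsen even though Larsen lies between Janssen and the peak Zhou on the axis — preferences dip and rise again. Not single-peaked.
Faction 5: ranking walks positions 3-4-5-1-2; Singh is ranked above Zhou even though Zhou lies between Singh and the peak Larsen on the axis — preferences dip and rise again. Not single-peaked.
Faction 2 violates single-peakedness, so the profile is not single-peaked on this axis.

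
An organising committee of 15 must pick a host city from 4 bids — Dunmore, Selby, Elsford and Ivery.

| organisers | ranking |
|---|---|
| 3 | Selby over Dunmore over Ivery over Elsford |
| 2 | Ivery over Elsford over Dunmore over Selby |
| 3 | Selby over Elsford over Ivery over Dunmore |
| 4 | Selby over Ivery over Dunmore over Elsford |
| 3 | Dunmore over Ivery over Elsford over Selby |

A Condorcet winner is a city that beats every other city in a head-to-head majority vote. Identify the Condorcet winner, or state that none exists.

Selby

Head-to-head results (15 organisers):
Dunmore vs Selby: Selby, 10–5.
Dunmore vs Elsford: Dunmore is ranked higher on 3+4+3 = 10 ballots, Elsford on 5. Dunmore wins 10–5.
Dunmore–Ivery: Ivery 9–6.
Selby–Elsford: Selby 10–5.
Selby–Ivery: Selby 10–5.
Elsford vs Ivery: Ivery wins 12–3.
Selby wins every pairwise contest, so Selby is the Condorcet winner.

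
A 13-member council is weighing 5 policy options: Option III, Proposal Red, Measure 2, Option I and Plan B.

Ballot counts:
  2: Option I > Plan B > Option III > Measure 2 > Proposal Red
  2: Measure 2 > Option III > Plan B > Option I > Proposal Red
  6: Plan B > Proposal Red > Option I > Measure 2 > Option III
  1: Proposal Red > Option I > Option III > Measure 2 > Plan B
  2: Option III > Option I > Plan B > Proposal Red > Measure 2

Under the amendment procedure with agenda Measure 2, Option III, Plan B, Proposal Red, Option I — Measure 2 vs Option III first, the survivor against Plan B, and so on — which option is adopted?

Plan B

Round 1: Measure 2 vs Option III — 8–5, Measure 2 advances.
Round 2: Measure 2 vs Plan B — 3–10, Plan B advances.
Round 3: Plan B vs Proposal Red — 12–1, Plan B advances.
Round 4: Plan B vs Option I — 8–5, Plan B advances.
Plan B survives the agenda.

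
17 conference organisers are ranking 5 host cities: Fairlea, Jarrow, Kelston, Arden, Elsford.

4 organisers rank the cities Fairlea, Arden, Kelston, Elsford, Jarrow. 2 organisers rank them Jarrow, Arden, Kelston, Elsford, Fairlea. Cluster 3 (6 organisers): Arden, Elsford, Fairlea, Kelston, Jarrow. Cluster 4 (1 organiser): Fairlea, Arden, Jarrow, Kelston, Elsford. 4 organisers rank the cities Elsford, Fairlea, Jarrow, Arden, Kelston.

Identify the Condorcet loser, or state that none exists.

Jarrow

Pairwise majorities:
Fairlea–Jarrow: Fairlea 15–2.
Fairlea–Kelston: Fairlea 15–2.
Fairlea vs Arden: Fairlea preferred on 4+1+4 = 9 ballots; Fairlea wins 9–8.
Fairlea vs Elsford: Elsford, 12–5.
Jarrow–Kelston: Kelston 10–7.
Jarrow vs Arden: Jarrow is ranked higher on 2+4 = 6 ballots, Arden on 11. Arden wins 11–6.
Jarrow vs Elsford: Elsford wins 14–3.
Kelston vs Arden: Arden wins 17–0.
Kelston vs Elsford: Kelston is ranked higher on 4+2+1 = 7 ballots, Elsford on 10. Elsford wins 10–7.
Arden vs Elsford: Arden, 13–4.
Jarrow is beaten in every head-to-head and is the Condorcet loser.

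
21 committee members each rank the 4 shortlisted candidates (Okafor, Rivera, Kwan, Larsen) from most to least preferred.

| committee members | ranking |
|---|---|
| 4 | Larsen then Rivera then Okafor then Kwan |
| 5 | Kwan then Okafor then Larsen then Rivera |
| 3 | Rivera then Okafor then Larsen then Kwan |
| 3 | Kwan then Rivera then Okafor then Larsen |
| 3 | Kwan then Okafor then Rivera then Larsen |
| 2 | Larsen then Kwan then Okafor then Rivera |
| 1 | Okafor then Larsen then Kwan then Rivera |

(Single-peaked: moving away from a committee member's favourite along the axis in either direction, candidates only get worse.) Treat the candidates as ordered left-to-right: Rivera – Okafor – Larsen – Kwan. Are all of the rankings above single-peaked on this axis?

Axis positions: Rivera=1, Okafor=2, Larsen=3, Kwan=4.
Type 1: ranking walks positions 3-1-2-4; Rivera is ranked above Okafor even though Okafor lies between Rivera and the peak Larsen on the axis — preferences dip and rise again. Not single-peaked.
Type 2: ranking walks positions 4-2-3-1; Okafor is ranked above Larsen even though Larsen lies between Okafor and the peak Kwan on the axis — preferences dip and rise again. Not single-peaked.
Type 3 (peak Rivera at position 1): ranking walks positions 1-2-3-4, expanding outward from the peak — single-peaked.
Type 4: ranking walks positions 4-1-2-3; Rivera is ranked above Larsen even though Larsen lies between Rivera and the peak Kwan on the axis — preferences dip and rise again. Not single-peaked.
Type 5: ranking walks positions 4-2-1-3; Okafor is ranked above Larsen even though Larsen lies between Okafor and the peak Kwan on the axis — preferences dip and rise again. Not single-peaked.
Type 6 (peak Larsen at position 3): ranking walks positions 3-4-2-1, expanding outward from the peak — single-peaked.
Type 7 (peak Okafor at position 2): ranking walks positions 2-3-4-1, expanding outward from the peak — single-peaked.
Type 1 violates single-peakedness, so the profile is not single-peaked on this axis.

no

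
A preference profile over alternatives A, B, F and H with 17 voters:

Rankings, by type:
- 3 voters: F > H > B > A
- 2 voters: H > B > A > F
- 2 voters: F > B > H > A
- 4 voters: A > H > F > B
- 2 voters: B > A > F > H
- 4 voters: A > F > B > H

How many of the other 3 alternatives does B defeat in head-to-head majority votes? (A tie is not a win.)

1

B against each rival (17 voters):
B vs A: B wins 9–8.
B vs F: B is ranked higher on 2+2 = 4 ballots, F on 13. F wins 13–4.
B vs H: 8 to 9, H.
B beats A; loses to F, H — 1 pairwise win.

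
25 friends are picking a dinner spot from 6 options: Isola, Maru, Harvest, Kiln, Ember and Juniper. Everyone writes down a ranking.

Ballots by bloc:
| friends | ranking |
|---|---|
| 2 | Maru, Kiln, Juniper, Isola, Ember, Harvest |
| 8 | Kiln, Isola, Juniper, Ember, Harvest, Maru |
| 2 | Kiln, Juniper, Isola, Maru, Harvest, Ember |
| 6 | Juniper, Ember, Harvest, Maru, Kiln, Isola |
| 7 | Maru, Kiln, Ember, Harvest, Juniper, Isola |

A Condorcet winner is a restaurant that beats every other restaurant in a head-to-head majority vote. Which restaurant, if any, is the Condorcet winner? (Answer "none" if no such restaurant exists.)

Check each pair by majority over 25 ballots:
Isola vs Maru: Maru wins 15–10.
Isola vs Harvest: 2+8+2 = 12 for Isola, 13 for Harvest — Harvest by 13–12.
Isola vs Kiln: Kiln, 25–0.
Isola vs Ember: Isola is ranked higher on 2+8+2 = 12 ballots, Ember on 13. Ember wins 13–12.
Isola vs Juniper: Juniper, 17–8.
Maru vs Harvest: 11 to 14, Harvest.
Maru vs Kiln: Maru is ranked higher on 2+6+7 = 15 ballots, Kiln on 10. Maru wins 15–10.
Maru vs Ember: Ember wins 14–11.
Maru–Juniper: Juniper 16–9.
Harvest vs Kiln: Harvest preferred on 6 ballots; Kiln wins 19–6.
Harvest vs Ember: Ember wins 23–2.
Harvest–Juniper: Juniper 18–7.
Kiln vs Ember: 2+8+2+7 = 19 for Kiln, 6 for Ember — Kiln by 19–6.
Kiln vs Juniper: 2+8+2+7 = 19 for Kiln, 6 for Juniper — Kiln by 19–6.
Ember–Juniper: Juniper 18–7.
Every restaurant loses at least once (Isola loses to Maru; Maru loses to Harvest; Harvest loses to Kiln; Kiln loses to Maru; Ember loses to Kiln; Juniper loses to Kiln). The majority relation contains the cycle Maru beats Kiln beats Harvest beats Maru, so there is no Condorcet winner.

none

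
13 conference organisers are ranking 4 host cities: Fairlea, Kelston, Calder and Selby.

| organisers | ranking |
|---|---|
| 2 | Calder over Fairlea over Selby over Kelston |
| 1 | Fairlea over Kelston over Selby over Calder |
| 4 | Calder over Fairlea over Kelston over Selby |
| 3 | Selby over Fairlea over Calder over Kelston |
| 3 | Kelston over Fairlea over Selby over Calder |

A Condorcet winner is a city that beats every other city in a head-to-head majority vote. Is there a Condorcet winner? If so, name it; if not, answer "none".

Fairlea

Pairwise majorities:
Fairlea vs Kelston: Fairlea wins 10–3.
Fairlea vs Calder: Fairlea wins 7–6.
Fairlea vs Selby: Fairlea preferred on 2+1+4+3 = 10 ballots; Fairlea wins 10–3.
Kelston vs Calder: Calder wins 9–4.
Kelston vs Selby: 1+4+3 = 8 for Kelston, 5 for Selby — Kelston by 8–5.
Calder vs Selby: 6 to 7, Selby.
Only Fairlea has no losses; Fairlea is the Condorcet winner.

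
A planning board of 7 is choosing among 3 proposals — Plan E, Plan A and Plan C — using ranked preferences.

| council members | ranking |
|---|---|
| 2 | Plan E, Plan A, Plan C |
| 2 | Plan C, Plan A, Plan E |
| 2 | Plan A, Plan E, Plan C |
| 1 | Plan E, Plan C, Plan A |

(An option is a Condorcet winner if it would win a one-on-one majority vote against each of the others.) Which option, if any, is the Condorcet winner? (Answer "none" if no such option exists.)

Head-to-head results (7 council members):
Plan E vs Plan A: Plan A wins 4–3.
Plan E vs Plan C: Plan E, 5–2.
Plan A vs Plan C: Plan A wins 4–3.
Only Plan A has no losses; Plan A is the Condorcet winner.

Plan A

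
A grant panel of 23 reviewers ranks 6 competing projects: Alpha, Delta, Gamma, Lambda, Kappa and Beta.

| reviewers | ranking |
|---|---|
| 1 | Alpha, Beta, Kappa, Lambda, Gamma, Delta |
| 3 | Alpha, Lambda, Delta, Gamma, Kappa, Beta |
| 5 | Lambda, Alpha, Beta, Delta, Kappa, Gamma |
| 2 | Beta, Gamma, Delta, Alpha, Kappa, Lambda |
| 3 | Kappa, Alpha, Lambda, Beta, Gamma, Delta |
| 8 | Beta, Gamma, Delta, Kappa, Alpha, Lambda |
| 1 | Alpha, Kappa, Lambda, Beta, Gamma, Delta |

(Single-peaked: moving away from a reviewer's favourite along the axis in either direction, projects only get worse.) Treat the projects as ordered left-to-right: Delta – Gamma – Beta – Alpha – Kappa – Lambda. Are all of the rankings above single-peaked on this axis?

Axis positions: Delta=1, Gamma=2, Beta=3, Alpha=4, Kappa=5, Lambda=6.
Type 1 (peak Alpha at position 4): ranking walks positions 4-3-5-6-2-1, expanding outward from the peak — single-peaked.
Type 2: ranking walks positions 4-6-1-2-5-3; Lambda is ranked above Kappa even though Kappa lies between Lambda and the peak Alpha on the axis — preferences dip and rise again. Not single-peaked.
Type 3: ranking walks positions 6-4-3-1-5-2; Alpha is ranked above Kappa even though Kappa lies between Alpha and the peak Lambda on the axis — preferences dip and rise again. Not single-peaked.
Type 4 (peak Beta at position 3): ranking walks positions 3-2-1-4-5-6, expanding outward from the peak — single-peaked.
Type 5 (peak Kappa at position 5): ranking walks positions 5-4-6-3-2-1, expanding outward from the peak — single-peaked.
Type 6: ranking walks positions 3-2-1-5-4-6; Kappa is ranked above Alpha even though Alpha lies between Kappa and the peak Beta on the axis — preferences dip and rise again. Not single-peaked.
Type 7 (peak Alpha at position 4): ranking walks positions 4-5-6-3-2-1, expanding outward from the peak — single-peaked.
Type 2 violates single-peakedness, so the profile is not single-peaked on this axis.

no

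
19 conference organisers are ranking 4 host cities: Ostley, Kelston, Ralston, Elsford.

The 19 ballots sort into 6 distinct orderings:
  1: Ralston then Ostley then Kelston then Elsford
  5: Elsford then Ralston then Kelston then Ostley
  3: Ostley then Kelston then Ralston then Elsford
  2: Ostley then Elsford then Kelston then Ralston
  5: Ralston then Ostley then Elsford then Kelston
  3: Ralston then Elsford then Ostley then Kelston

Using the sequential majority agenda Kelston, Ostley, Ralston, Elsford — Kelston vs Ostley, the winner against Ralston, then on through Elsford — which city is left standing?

Ralston

Round 1: Kelston vs Ostley — 5–14, Ostley advances.
Round 2: Ostley vs Ralston — 5–14, Ralston advances.
Round 3: Ralston vs Elsford — 12–7, Ralston advances.
Ralston survives the agenda.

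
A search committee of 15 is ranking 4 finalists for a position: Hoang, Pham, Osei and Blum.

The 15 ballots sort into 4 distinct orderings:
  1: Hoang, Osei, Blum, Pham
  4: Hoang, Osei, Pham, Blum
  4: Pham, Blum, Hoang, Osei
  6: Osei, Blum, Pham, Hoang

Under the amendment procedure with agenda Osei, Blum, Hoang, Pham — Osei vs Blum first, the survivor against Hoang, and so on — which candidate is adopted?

Round 1: Osei vs Blum — 11–4, Osei advances.
Round 2: Osei vs Hoang — 6–9, Hoang advances.
Round 3: Hoang vs Pham — 5–10, Pham advances.
Pham survives the agenda.

Pham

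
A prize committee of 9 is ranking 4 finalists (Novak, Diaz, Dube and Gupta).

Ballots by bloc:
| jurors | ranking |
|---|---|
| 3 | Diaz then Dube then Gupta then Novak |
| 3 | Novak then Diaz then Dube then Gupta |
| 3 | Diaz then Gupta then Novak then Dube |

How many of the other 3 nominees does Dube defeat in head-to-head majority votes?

Dube against each rival (9 jurors):
Dube vs Novak: Novak wins 6–3.
Dube vs Diaz: Dube is ranked higher on 0 ballots, Diaz on 9. Diaz wins 9–0.
Dube vs Gupta: 6 to 3, Dube.
Dube beats Gupta; loses to Novak, Diaz — 1 pairwise win.

1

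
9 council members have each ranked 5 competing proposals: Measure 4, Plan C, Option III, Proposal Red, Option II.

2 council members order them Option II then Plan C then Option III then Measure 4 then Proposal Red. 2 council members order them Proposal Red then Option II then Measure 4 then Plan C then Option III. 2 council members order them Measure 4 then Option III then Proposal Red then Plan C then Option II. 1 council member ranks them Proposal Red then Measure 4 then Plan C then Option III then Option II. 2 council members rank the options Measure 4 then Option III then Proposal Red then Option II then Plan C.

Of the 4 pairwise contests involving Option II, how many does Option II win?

Option II against each rival (9 council members):
Option II vs Measure 4: Option II preferred on 2+2 = 4 ballots; Measure 4 wins 5–4.
Option II–Plan C: Option II 6–3.
Option II vs Option III: Option II is ranked higher on 2+2 = 4 ballots, Option III on 5. Option III wins 5–4.
Option II vs Proposal Red: 2 for Option II, 7 for Proposal Red — Proposal Red by 7–2.
Option II beats Plan C; loses to Measure 4, Option III, Proposal Red — 1 pairwise win.

1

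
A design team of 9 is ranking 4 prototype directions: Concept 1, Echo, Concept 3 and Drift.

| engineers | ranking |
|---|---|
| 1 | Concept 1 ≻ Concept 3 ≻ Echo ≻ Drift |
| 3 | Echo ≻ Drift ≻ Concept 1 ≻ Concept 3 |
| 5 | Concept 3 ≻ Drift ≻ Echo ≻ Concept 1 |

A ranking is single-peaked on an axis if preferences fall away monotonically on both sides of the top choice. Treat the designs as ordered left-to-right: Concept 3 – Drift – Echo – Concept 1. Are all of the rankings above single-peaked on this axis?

no

Axis positions: Concept 3=1, Drift=2, Echo=3, Concept 1=4.
Type 1: ranking walks positions 4-1-3-2; Concept 3 is ranked above Echo even though Echo lies between Concept 3 and the peak Concept 1 on the axis — preferences dip and rise again. Not single-peaked.
Type 2 (peak Echo at position 3): ranking walks positions 3-2-4-1, expanding outward from the peak — single-peaked.
Type 3 (peak Concept 3 at position 1): ranking walks positions 1-2-3-4, expanding outward from the peak — single-peaked.
Type 1 violates single-peakedness, so the profile is not single-peaked on this axis.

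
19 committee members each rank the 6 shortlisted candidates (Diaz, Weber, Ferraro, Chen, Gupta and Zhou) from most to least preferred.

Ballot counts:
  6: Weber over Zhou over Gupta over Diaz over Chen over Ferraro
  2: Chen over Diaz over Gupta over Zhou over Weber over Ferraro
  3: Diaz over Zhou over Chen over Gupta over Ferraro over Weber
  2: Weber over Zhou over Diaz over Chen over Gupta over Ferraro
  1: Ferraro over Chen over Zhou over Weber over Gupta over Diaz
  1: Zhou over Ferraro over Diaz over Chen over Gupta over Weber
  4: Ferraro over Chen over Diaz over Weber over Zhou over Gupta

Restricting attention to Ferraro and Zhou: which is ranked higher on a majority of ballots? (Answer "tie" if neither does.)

Zhou

Ballots ranking Ferraro above Zhou: 1 + 4 = 5.
Ballots ranking Zhou above Ferraro: 19 − 5 = 14.
Zhou wins the head-to-head 14–5.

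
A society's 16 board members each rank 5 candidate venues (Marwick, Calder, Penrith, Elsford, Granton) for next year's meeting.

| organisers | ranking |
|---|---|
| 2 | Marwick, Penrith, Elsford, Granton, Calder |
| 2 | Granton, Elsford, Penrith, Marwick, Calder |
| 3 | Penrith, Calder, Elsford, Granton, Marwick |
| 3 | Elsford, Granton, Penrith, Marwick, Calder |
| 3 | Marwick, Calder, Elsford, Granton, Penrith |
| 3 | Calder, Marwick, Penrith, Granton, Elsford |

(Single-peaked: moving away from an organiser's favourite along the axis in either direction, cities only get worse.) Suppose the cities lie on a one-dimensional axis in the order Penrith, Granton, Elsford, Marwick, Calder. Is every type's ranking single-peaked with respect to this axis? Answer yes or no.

no

Axis positions: Penrith=1, Granton=2, Elsford=3, Marwick=4, Calder=5.
Type 1: ranking walks positions 4-1-3-2-5; Penrith is ranked above Elsford even though Elsford lies between Penrith and the peak Marwick on the axis — preferences dip and rise again. Not single-peaked.
Type 2 (peak Granton at position 2): ranking walks positions 2-3-1-4-5, expanding outward from the peak — single-peaked.
Type 3: ranking walks positions 1-5-3-2-4; Calder is ranked above Granton even though Granton lies between Calder and the peak Penrith on the axis — preferences dip and rise again. Not single-peaked.
Type 4 (peak Elsford at position 3): ranking walks positions 3-2-1-4-5, expanding outward from the peak — single-peaked.
Type 5 (peak Marwick at position 4): ranking walks positions 4-5-3-2-1, expanding outward from the peak — single-peaked.
Type 6: ranking walks positions 5-4-1-2-3; Penrith is ranked above Elsford even though Elsford lies between Penrith and the peak Calder on the axis — preferences dip and rise again. Not single-peaked.
Type 1 violates single-peakedness, so the profile is not single-peaked on this axis.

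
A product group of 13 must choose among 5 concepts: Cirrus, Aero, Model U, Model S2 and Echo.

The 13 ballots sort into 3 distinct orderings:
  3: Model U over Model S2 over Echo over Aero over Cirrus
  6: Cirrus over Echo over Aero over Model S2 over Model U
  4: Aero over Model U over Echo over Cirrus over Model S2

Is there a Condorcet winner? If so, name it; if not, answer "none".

none

Head-to-head results (13 engineers):
Cirrus vs Aero: Aero, 7–6.
Cirrus vs Model U: Cirrus preferred on 6 ballots; Model U wins 7–6.
Cirrus vs Model S2: Cirrus, 10–3.
Cirrus vs Echo: 6 to 7, Echo.
Aero vs Model U: 6+4 = 10 for Aero, 3 for Model U — Aero by 10–3.
Aero vs Model S2: 6+4 = 10 for Aero, 3 for Model S2 — Aero by 10–3.
Aero–Echo: Echo 9–4.
Model U vs Model S2: Model U, 7–6.
Model U vs Echo: Model U, 7–6.
Model S2–Echo: Echo 10–3.
Each design drops at least one matchup (Cirrus loses to Aero; Aero loses to Echo; Model U loses to Aero; Model S2 loses to Cirrus; Echo loses to Model U); the cycle Aero > Model U > Echo > Aero rules out a Condorcet winner.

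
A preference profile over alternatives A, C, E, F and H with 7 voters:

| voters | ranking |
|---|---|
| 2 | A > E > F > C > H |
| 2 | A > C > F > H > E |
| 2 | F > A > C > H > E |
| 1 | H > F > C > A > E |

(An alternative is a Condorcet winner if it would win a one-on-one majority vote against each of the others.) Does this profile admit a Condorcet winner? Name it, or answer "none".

Pairwise majorities:
A vs C: A wins 6–1.
A vs E: A, 7–0.
A–F: A 4–3.
A vs H: A wins 6–1.
C vs E: C, 5–2.
C–F: F 5–2.
C–H: C 6–1.
E vs F: F wins 5–2.
E vs H: H, 5–2.
F vs H: F wins 6–1.
A beats each of C, E, F, H — A is the Condorcet winner.

A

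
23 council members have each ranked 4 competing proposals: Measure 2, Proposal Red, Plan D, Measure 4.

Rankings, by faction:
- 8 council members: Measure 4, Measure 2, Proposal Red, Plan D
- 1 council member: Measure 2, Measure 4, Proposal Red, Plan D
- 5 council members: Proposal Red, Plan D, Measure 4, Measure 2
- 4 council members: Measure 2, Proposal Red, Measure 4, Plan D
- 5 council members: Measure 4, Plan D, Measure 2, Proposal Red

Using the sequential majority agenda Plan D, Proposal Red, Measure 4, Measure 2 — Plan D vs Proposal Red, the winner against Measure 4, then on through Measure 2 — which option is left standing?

Round 1: Plan D vs Proposal Red — 5–18, Proposal Red advances.
Round 2: Proposal Red vs Measure 4 — 9–14, Measure 4 advances.
Round 3: Measure 4 vs Measure 2 — 18–5, Measure 4 advances.
Measure 4 survives the agenda.

Measure 4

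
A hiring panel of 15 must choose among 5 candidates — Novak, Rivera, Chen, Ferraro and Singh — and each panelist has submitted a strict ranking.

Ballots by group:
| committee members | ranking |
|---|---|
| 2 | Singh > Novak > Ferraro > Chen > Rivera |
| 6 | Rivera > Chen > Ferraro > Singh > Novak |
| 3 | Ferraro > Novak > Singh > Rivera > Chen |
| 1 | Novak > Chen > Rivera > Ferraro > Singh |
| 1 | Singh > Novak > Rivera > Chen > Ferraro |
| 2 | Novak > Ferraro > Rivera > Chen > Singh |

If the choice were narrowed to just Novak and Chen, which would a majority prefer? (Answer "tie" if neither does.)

Ballots ranking Novak above Chen: 2 + 3 + 1 + 1 + 2 = 9.
Ballots ranking Chen above Novak: 15 − 9 = 6.
Novak wins the head-to-head 9–6.

Novak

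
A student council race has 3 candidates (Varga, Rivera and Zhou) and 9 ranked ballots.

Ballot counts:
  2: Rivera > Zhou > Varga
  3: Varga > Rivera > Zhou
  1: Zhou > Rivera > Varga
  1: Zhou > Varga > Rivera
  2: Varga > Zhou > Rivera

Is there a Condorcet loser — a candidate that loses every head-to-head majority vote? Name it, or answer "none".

Head-to-head results (9 voters):
Varga vs Rivera: 3+1+2 = 6 for Varga, 3 for Rivera — Varga by 6–3.
Varga–Zhou: Varga 5–4.
Rivera vs Zhou: Rivera wins 5–4.
Zhou is beaten in every head-to-head and is the Condorcet loser.

Zhou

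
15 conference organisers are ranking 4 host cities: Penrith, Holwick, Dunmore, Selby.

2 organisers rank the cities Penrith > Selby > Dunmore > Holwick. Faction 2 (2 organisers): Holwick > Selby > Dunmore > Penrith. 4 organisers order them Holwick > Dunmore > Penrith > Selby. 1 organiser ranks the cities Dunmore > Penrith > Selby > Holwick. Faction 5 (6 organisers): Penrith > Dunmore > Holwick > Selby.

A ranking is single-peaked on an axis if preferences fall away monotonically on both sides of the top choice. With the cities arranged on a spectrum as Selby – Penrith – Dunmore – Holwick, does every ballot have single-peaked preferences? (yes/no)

no

Axis positions: Selby=1, Penrith=2, Dunmore=3, Holwick=4.
Faction 1 (peak Penrith at position 2): ranking walks positions 2-1-3-4, expanding outward from the peak — single-peaked.
Faction 2: ranking walks positions 4-1-3-2; Selby is ranked above Dunmore even though Dunmore lies between Selby and the peak Holwick on the axis — preferences dip and rise again. Not single-peaked.
Faction 3 (peak Holwick at position 4): ranking walks positions 4-3-2-1, expanding outward from the peak — single-peaked.
Faction 4 (peak Dunmore at position 3): ranking walks positions 3-2-1-4, expanding outward from the peak — single-peaked.
Faction 5 (peak Penrith at position 2): ranking walks positions 2-3-4-1, expanding outward from the peak — single-peaked.
Faction 2 violates single-peakedness, so the profile is not single-peaked on this axis.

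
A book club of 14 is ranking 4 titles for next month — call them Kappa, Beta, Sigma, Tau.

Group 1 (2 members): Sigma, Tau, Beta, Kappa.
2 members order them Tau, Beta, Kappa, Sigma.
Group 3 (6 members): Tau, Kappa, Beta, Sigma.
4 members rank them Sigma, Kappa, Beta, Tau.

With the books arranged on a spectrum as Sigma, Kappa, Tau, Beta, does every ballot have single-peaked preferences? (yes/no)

no

Axis positions: Sigma=1, Kappa=2, Tau=3, Beta=4.
Group 1: ranking walks positions 1-3-4-2; Tau is ranked above Kappa even though Kappa lies between Tau and the peak Sigma on the axis — preferences dip and rise again. Not single-peaked.
Group 2 (peak Tau at position 3): ranking walks positions 3-4-2-1, expanding outward from the peak — single-peaked.
Group 3 (peak Tau at position 3): ranking walks positions 3-2-4-1, expanding outward from the peak — single-peaked.
Group 4: ranking walks positions 1-2-4-3; Beta is ranked above Tau even though Tau lies between Beta and the peak Sigma on the axis — preferences dip and rise again. Not single-peaked.
Group 1 violates single-peakedness, so the profile is not single-peaked on this axis.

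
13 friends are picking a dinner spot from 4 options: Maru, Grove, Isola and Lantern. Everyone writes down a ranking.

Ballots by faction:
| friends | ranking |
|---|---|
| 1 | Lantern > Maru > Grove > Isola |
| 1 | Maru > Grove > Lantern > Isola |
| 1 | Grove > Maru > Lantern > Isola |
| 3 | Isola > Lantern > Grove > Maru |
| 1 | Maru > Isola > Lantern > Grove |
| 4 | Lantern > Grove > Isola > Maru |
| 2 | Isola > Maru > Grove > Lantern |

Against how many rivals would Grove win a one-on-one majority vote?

Grove against each rival (13 friends):
Grove–Maru: Grove 8–5.
Grove vs Isola: Grove wins 7–6.
Grove vs Lantern: 4 to 9, Lantern.
Grove beats Maru, Isola; loses to Lantern — 2 pairwise wins.

2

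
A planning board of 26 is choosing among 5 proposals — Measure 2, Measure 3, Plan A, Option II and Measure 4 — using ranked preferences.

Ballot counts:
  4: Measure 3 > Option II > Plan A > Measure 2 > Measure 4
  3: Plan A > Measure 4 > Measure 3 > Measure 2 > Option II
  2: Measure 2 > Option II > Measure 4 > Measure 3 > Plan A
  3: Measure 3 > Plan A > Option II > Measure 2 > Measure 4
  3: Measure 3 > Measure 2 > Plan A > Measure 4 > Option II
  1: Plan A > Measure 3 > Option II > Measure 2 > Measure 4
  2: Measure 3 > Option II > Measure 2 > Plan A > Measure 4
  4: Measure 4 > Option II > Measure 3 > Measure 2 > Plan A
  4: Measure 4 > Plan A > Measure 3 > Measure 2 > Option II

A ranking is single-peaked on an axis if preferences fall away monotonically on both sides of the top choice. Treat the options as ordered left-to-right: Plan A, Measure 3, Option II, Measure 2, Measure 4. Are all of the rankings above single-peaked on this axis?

no

Axis positions: Plan A=1, Measure 3=2, Option II=3, Measure 2=4, Measure 4=5.
Bloc 1 (peak Measure 3 at position 2): ranking walks positions 2-3-1-4-5, expanding outward from the peak — single-peaked.
Bloc 2: ranking walks positions 1-5-2-4-3; Measure 4 is ranked above Measure 3 even though Measure 3 lies between Measure 4 and the peak Plan A on the axis — preferences dip and rise again. Not single-peaked.
Bloc 3 (peak Measure 2 at position 4): ranking walks positions 4-3-5-2-1, expanding outward from the peak — single-peaked.
Bloc 4 (peak Measure 3 at position 2): ranking walks positions 2-1-3-4-5, expanding outward from the peak — single-peaked.
Bloc 5: ranking walks positions 2-4-1-5-3; Measure 2 is ranked above Option II even though Option II lies between Measure 2 and the peak Measure 3 on the axis — preferences dip and rise again. Not single-peaked.
Bloc 6 (peak Plan A at position 1): ranking walks positions 1-2-3-4-5, expanding outward from the peak — single-peaked.
Bloc 7 (peak Measure 3 at position 2): ranking walks positions 2-3-4-1-5, expanding outward from the peak — single-peaked.
Bloc 8: ranking walks positions 5-3-2-4-1; Option II is ranked above Measure 2 even though Measure 2 lies between Option II and the peak Measure 4 on the axis — preferences dip and rise again. Not single-peaked.
Bloc 9: ranking walks positions 5-1-2-4-3; Plan A is ranked above Measure 2 even though Measure 2 lies between Plan A and the peak Measure 4 on the axis — preferences dip and rise again. Not single-peaked.
Bloc 2 violates single-peakedness, so the profile is not single-peaked on this axis.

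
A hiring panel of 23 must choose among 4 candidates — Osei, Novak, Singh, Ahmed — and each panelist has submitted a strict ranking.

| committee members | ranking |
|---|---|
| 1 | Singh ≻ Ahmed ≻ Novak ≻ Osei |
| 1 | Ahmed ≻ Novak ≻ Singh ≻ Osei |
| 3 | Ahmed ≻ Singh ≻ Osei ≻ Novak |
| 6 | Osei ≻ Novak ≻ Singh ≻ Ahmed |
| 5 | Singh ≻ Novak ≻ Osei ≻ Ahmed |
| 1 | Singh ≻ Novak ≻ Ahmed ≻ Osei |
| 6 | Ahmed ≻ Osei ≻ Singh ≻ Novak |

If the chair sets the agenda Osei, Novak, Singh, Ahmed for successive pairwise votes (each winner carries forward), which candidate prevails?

Round 1: Osei vs Novak — 15–8, Osei advances.
Round 2: Osei vs Singh — 12–11, Osei advances.
Round 3: Osei vs Ahmed — 11–12, Ahmed advances.
Ahmed survives the agenda.

Ahmed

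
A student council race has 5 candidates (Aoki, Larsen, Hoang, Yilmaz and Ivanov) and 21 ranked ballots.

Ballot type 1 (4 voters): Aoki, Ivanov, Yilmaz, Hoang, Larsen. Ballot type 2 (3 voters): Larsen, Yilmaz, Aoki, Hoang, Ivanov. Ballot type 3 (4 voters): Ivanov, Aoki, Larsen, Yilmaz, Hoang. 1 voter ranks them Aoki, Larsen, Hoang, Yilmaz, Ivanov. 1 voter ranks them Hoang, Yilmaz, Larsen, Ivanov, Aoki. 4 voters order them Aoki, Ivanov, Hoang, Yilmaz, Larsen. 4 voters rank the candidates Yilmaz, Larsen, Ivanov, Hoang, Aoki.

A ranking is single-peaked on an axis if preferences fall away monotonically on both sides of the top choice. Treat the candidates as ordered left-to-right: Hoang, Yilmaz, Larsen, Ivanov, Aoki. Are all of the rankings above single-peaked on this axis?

Axis positions: Hoang=1, Yilmaz=2, Larsen=3, Ivanov=4, Aoki=5.
Ballot type 1: ranking walks positions 5-4-2-1-3; Yilmaz is ranked above Larsen even though Larsen lies between Yilmaz and the peak Aoki on the axis — preferences dip and rise again. Not single-peaked.
Ballot type 2: ranking walks positions 3-2-5-1-4; Aoki is ranked above Ivanov even though Ivanov lies between Aoki and the peak Larsen on the axis — preferences dip and rise again. Not single-peaked.
Ballot type 3 (peak Ivanov at position 4): ranking walks positions 4-5-3-2-1, expanding outward from the peak — single-peaked.
Ballot type 4: ranking walks positions 5-3-1-2-4; Larsen is ranked above Ivanov even though Ivanov lies between Larsen and the peak Aoki on the axis — preferences dip and rise again. Not single-peaked.
Ballot type 5 (peak Hoang at position 1): ranking walks positions 1-2-3-4-5, expanding outward from the peak — single-peaked.
Ballot type 6: ranking walks positions 5-4-1-2-3; Hoang is ranked above Larsen even though Larsen lies between Hoang and the peak Aoki on the axis — preferences dip and rise again. Not single-peaked.
Ballot type 7 (peak Yilmaz at position 2): ranking walks positions 2-3-4-1-5, expanding outward from the peak — single-peaked.
Ballot type 1 violates single-peakedness, so the profile is not single-peaked on this axis.

no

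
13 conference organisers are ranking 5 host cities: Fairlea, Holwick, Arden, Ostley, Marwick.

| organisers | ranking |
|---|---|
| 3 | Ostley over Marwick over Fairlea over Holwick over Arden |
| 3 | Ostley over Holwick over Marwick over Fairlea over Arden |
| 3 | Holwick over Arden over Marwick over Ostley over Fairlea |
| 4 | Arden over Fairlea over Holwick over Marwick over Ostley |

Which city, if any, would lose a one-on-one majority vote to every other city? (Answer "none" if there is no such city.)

none

Head-to-head results (13 organisers):
Fairlea vs Holwick: Fairlea, 7–6.
Fairlea vs Arden: Arden wins 7–6.
Fairlea–Ostley: Ostley 9–4.
Fairlea vs Marwick: Fairlea preferred on 4 ballots; Marwick wins 9–4.
Holwick vs Arden: Holwick, 9–4.
Holwick vs Ostley: Holwick is ranked higher on 3+4 = 7 ballots, Ostley on 6. Holwick wins 7–6.
Holwick vs Marwick: Holwick, 10–3.
Arden vs Ostley: Arden wins 7–6.
Arden vs Marwick: Arden wins 7–6.
Ostley vs Marwick: Ostley is ranked higher on 3+3 = 6 ballots, Marwick on 7. Marwick wins 7–6.
Each city has at least one pairwise win (Fairlea beats Holwick; Holwick beats Arden; Arden beats Fairlea; Ostley beats Fairlea; Marwick beats Fairlea) — no Condorcet loser.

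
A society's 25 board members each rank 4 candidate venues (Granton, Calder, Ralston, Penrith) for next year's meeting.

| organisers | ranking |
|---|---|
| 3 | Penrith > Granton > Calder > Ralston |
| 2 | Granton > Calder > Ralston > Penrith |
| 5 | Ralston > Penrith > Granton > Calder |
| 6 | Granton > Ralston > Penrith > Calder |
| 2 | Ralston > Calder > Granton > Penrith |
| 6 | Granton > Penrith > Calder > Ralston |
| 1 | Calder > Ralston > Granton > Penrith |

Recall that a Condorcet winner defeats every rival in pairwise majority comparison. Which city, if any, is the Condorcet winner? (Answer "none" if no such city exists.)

Head-to-head results (25 organisers):
Granton vs Calder: Granton preferred on 3+2+5+6+6 = 22 ballots; Granton wins 22–3.
Granton vs Ralston: Granton is ranked higher on 3+2+6+6 = 17 ballots, Ralston on 8. Granton wins 17–8.
Granton vs Penrith: 2+6+2+6+1 = 17 for Granton, 8 for Penrith — Granton by 17–8.
Calder vs Ralston: Calder is ranked higher on 3+2+6+1 = 12 ballots, Ralston on 13. Ralston wins 13–12.
Calder vs Penrith: 5 to 20, Penrith.
Ralston vs Penrith: 16 to 9, Ralston.
Granton wins every pairwise contest, so Granton is the Condorcet winner.

Granton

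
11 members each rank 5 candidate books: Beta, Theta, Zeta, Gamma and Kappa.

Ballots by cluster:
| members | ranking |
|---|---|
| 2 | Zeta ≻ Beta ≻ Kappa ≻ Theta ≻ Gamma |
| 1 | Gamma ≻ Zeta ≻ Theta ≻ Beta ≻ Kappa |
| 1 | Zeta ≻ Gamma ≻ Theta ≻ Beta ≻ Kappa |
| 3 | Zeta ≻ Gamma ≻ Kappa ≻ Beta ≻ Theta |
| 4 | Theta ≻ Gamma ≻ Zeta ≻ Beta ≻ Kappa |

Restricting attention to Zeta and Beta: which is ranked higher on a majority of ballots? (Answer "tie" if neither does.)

Ballots ranking Zeta above Beta: 2 + 1 + 1 + 3 + 4 = 11.
Ballots ranking Beta above Zeta: 11 − 11 = 0.
Zeta wins the head-to-head 11–0.

Zeta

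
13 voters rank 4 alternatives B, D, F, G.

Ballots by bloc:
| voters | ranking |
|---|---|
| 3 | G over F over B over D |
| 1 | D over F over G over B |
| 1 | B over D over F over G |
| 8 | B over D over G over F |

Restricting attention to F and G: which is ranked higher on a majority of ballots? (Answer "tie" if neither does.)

G

Ballots ranking F above G: 1 + 1 = 2.
Ballots ranking G above F: 13 − 2 = 11.
G wins the head-to-head 11–2.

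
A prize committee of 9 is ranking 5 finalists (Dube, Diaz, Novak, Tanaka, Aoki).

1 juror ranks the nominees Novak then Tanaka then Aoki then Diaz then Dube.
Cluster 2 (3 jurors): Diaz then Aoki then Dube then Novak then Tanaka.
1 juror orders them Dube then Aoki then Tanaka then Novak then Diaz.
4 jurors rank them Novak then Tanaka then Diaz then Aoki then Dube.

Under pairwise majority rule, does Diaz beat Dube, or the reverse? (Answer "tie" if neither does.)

Diaz

Ballots ranking Diaz above Dube: 1 + 3 + 4 = 8.
Ballots ranking Dube above Diaz: 9 − 8 = 1.
Diaz wins the head-to-head 8–1.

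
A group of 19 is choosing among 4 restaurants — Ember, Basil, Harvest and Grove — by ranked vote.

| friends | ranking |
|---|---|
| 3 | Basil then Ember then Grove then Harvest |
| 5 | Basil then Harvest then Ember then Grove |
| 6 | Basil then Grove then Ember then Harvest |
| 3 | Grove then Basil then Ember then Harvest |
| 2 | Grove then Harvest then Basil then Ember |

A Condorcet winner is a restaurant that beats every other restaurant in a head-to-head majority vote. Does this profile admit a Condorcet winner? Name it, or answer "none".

Head-to-head results (19 friends):
Ember vs Basil: Basil wins 19–0.
Ember–Harvest: Ember 12–7.
Ember vs Grove: Grove wins 11–8.
Basil vs Harvest: Basil, 17–2.
Basil vs Grove: Basil wins 14–5.
Harvest vs Grove: Grove, 14–5.
Basil defeats every rival head-to-head and is the Condorcet winner.

Basil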